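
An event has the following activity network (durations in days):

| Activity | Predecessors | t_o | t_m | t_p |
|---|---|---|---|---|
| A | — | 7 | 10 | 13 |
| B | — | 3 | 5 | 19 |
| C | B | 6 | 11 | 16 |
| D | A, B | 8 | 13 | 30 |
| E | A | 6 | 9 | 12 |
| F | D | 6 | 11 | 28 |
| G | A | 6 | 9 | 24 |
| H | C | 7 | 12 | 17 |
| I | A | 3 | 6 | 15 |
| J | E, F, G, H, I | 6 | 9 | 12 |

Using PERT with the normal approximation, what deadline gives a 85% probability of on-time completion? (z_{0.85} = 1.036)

52.6 days

te_A = (7 + 4·10 + 13)/6 = 60/6 = 10; σ²_A = ((13−7)/6)² = 1.000
te_B = (3 + 4·5 + 19)/6 = 42/6 = 7; σ²_B = ((19−3)/6)² = 7.111
te_C = (6 + 4·11 + 16)/6 = 66/6 = 11; σ²_C = ((16−6)/6)² = 2.778
te_D = (8 + 4·13 + 30)/6 = 90/6 = 15; σ²_D = ((30−8)/6)² = 13.444
te_E = (6 + 4·9 + 12)/6 = 54/6 = 9; σ²_E = ((12−6)/6)² = 1.000
te_F = (6 + 4·11 + 28)/6 = 78/6 = 13; σ²_F = ((28−6)/6)² = 13.444
te_G = (6 + 4·9 + 24)/6 = 66/6 = 11; σ²_G = ((24−6)/6)² = 9.000
te_H = (7 + 4·12 + 17)/6 = 72/6 = 12; σ²_H = ((17−7)/6)² = 2.778
te_I = (3 + 4·6 + 15)/6 = 42/6 = 7; σ²_I = ((15−3)/6)² = 4.000
te_J = (6 + 4·9 + 12)/6 = 54/6 = 9; σ²_J = ((12−6)/6)² = 1.000

Forward pass:
ES_A = 0; EF_A = 10
ES_B = 0; EF_B = 7
ES_C = 7; EF_C = 7+11 = 18
ES_D = max(EF_A=10, EF_B=7) = 10; EF_D = 10+15 = 25
ES_E = 10; EF_E = 10+9 = 19
ES_F = 25; EF_F = 25+13 = 38
ES_G = 10; EF_G = 10+11 = 21
ES_H = 18; EF_H = 18+12 = 30
ES_I = 10; EF_I = 10+7 = 17
ES_J = max(EF_E=19, EF_F=38, EF_G=21, EF_H=30, EF_I=17) = 38; EF_J = 38+9 = 47
Expected project duration μ = 47 days. Critical path: A → D → F → J.

Variance along critical path = 1.000 + 13.444 + 13.444 + 1.000 = 28.889; σ = 5.375 days.
D = μ + z·σ = 47 + 1.036·5.375 = 52.6 days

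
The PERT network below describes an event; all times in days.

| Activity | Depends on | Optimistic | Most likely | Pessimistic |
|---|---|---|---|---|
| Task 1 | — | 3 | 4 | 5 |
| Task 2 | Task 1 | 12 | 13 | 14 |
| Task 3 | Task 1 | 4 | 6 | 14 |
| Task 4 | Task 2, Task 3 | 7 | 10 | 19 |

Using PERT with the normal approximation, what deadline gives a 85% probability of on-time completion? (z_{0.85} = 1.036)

te_Task 1 = (3 + 4·4 + 5)/6 = 24/6 = 4; σ²_Task 1 = ((5−3)/6)² = 0.111
te_Task 2 = (12 + 4·13 + 14)/6 = 78/6 = 13; σ²_Task 2 = ((14−12)/6)² = 0.111
te_Task 3 = (4 + 4·6 + 14)/6 = 42/6 = 7; σ²_Task 3 = ((14−4)/6)² = 2.778
te_Task 4 = (7 + 4·10 + 19)/6 = 66/6 = 11; σ²_Task 4 = ((19−7)/6)² = 4.000

Forward pass:
ES_Task 1 = 0; EF_Task 1 = 4
ES_Task 2 = 4; EF_Task 2 = 4+13 = 17
ES_Task 3 = 4; EF_Task 3 = 4+7 = 11
ES_Task 4 = max(EF_Task 2=17, EF_Task 3=11) = 17; EF_Task 4 = 17+11 = 28
Expected project duration μ = 28 days. Critical path: Task 1 → Task 2 → Task 4.

Variance along critical path = 0.111 + 0.111 + 4.000 = 4.222; σ = 2.055 days.
D = μ + z·σ = 28 + 1.036·2.055 = 30.1 days

30.1 days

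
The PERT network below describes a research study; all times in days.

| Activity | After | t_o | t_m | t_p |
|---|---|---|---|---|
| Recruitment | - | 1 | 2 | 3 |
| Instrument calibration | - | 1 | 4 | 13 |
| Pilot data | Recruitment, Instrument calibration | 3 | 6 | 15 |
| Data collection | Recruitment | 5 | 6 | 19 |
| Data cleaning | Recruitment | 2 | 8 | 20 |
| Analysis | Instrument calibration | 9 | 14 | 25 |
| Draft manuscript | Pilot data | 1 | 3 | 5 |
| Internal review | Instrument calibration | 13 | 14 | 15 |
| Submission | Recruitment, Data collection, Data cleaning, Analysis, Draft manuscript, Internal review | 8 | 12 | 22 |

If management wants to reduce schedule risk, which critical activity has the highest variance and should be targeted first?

te_Recruitment = (1 + 4·2 + 3)/6 = 12/6 = 2; σ²_Recruitment = ((3−1)/6)² = 0.111
te_Instrument calibration = (1 + 4·4 + 13)/6 = 30/6 = 5; σ²_Instrument calibration = ((13−1)/6)² = 4.000
te_Pilot data = (3 + 4·6 + 15)/6 = 42/6 = 7; σ²_Pilot data = ((15−3)/6)² = 4.000
te_Data collection = (5 + 4·6 + 19)/6 = 48/6 = 8; σ²_Data collection = ((19−5)/6)² = 5.444
te_Data cleaning = (2 + 4·8 + 20)/6 = 54/6 = 9; σ²_Data cleaning = ((20−2)/6)² = 9.000
te_Analysis = (9 + 4·14 + 25)/6 = 90/6 = 15; σ²_Analysis = ((25−9)/6)² = 7.111
te_Draft manuscript = (1 + 4·3 + 5)/6 = 18/6 = 3; σ²_Draft manuscript = ((5−1)/6)² = 0.444
te_Internal review = (13 + 4·14 + 15)/6 = 84/6 = 14; σ²_Internal review = ((15−13)/6)² = 0.111
te_Submission = (8 + 4·12 + 22)/6 = 78/6 = 13; σ²_Submission = ((22−8)/6)² = 5.444

Forward pass:
ES_Recruitment = 0; EF_Recruitment = 2
ES_Instrument calibration = 0; EF_Instrument calibration = 5
ES_Pilot data = max(EF_Recruitment=2, EF_Instrument calibration=5) = 5; EF_Pilot data = 5+7 = 12
ES_Data collection = 2; EF_Data collection = 2+8 = 10
ES_Data cleaning = 2; EF_Data cleaning = 2+9 = 11
ES_Analysis = 5; EF_Analysis = 5+15 = 20
ES_Draft manuscript = 12; EF_Draft manuscript = 12+3 = 15
ES_Internal review = 5; EF_Internal review = 5+14 = 19
ES_Submission = max(EF_Recruitment=2, EF_Data collection=10, EF_Data cleaning=11, EF_Analysis=20, EF_Draft manuscript=15, EF_Internal review=19) = 20; EF_Submission = 20+13 = 33
Expected project duration μ = 33 days. Critical path: Instrument calibration → Analysis → Submission.

Variances on critical path: σ²_Instrument calibration=4.000, σ²_Analysis=7.111, σ²_Submission=5.444.
Largest is σ²_Analysis = 7.111.

Analysis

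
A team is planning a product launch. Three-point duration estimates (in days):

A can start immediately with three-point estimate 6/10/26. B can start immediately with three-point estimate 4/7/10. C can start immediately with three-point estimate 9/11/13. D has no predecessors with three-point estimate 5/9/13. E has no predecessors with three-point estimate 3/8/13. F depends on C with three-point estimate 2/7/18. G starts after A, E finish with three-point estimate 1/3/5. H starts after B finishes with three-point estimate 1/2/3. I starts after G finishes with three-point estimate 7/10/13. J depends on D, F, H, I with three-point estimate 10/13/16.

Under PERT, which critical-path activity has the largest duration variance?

A

te_A = (6 + 4·10 + 26)/6 = 72/6 = 12; σ²_A = ((26−6)/6)² = 11.111
te_B = (4 + 4·7 + 10)/6 = 42/6 = 7; σ²_B = ((10−4)/6)² = 1.000
te_C = (9 + 4·11 + 13)/6 = 66/6 = 11; σ²_C = ((13−9)/6)² = 0.444
te_D = (5 + 4·9 + 13)/6 = 54/6 = 9; σ²_D = ((13−5)/6)² = 1.778
te_E = (3 + 4·8 + 13)/6 = 48/6 = 8; σ²_E = ((13−3)/6)² = 2.778
te_F = (2 + 4·7 + 18)/6 = 48/6 = 8; σ²_F = ((18−2)/6)² = 7.111
te_G = (1 + 4·3 + 5)/6 = 18/6 = 3; σ²_G = ((5−1)/6)² = 0.444
te_H = (1 + 4·2 + 3)/6 = 12/6 = 2; σ²_H = ((3−1)/6)² = 0.111
te_I = (7 + 4·10 + 13)/6 = 60/6 = 10; σ²_I = ((13−7)/6)² = 1.000
te_J = (10 + 4·13 + 16)/6 = 78/6 = 13; σ²_J = ((16−10)/6)² = 1.000

Forward pass:
ES_A = 0; EF_A = 12
ES_B = 0; EF_B = 7
ES_C = 0; EF_C = 11
ES_D = 0; EF_D = 9
ES_E = 0; EF_E = 8
ES_F = 11; EF_F = 11+8 = 19
ES_G = max(EF_A=12, EF_E=8) = 12; EF_G = 12+3 = 15
ES_H = 7; EF_H = 7+2 = 9
ES_I = 15; EF_I = 15+10 = 25
ES_J = max(EF_D=9, EF_F=19, EF_H=9, EF_I=25) = 25; EF_J = 25+13 = 38
Expected project duration μ = 38 days. Critical path: A → G → I → J.

Variances on critical path: σ²_A=11.111, σ²_G=0.444, σ²_I=1.000, σ²_J=1.000.
Largest is σ²_A = 11.111.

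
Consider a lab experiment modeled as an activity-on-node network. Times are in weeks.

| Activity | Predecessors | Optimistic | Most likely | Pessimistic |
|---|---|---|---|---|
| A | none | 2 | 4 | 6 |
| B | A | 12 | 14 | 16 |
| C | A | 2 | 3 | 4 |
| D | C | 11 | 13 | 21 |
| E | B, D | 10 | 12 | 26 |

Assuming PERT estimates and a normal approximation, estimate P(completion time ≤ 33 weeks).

te_A = (2 + 4·4 + 6)/6 = 24/6 = 4; σ²_A = ((6−2)/6)² = 0.444
te_B = (12 + 4·14 + 16)/6 = 84/6 = 14; σ²_B = ((16−12)/6)² = 0.444
te_C = (2 + 4·3 + 4)/6 = 18/6 = 3; σ²_C = ((4−2)/6)² = 0.111
te_D = (11 + 4·13 + 21)/6 = 84/6 = 14; σ²_D = ((21−11)/6)² = 2.778
te_E = (10 + 4·12 + 26)/6 = 84/6 = 14; σ²_E = ((26−10)/6)² = 7.111

Forward pass:
ES_A = 0; EF_A = 4
ES_B = 4; EF_B = 4+14 = 18
ES_C = 4; EF_C = 4+3 = 7
ES_D = 7; EF_D = 7+14 = 21
ES_E = max(EF_B=18, EF_D=21) = 21; EF_E = 21+14 = 35
Expected project duration μ = 35 weeks. Critical path: A → C → D → E.

Variance along critical path = 0.444 + 0.111 + 2.778 + 7.111 = 10.444; σ = √10.444 = 3.232 weeks.
Z = (33 − 35) / 3.232 = -0.619
P(T ≤ 33) = Φ(-0.619) ≈ 0.268

0.268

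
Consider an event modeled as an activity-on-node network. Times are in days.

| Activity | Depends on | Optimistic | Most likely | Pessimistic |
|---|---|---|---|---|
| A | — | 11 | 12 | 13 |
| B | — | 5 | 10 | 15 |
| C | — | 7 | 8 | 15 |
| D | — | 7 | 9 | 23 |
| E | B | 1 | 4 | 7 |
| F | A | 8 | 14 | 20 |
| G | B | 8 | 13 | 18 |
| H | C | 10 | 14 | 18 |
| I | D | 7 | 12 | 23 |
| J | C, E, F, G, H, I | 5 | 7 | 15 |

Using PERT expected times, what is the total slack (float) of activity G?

te_A = (11 + 4·12 + 13)/6 = 72/6 = 12
te_B = (5 + 4·10 + 15)/6 = 60/6 = 10
te_C = (7 + 4·8 + 15)/6 = 54/6 = 9
te_D = (7 + 4·9 + 23)/6 = 66/6 = 11
te_E = (1 + 4·4 + 7)/6 = 24/6 = 4
te_F = (8 + 4·14 + 20)/6 = 84/6 = 14
te_G = (8 + 4·13 + 18)/6 = 78/6 = 13
te_H = (10 + 4·14 + 18)/6 = 84/6 = 14
te_I = (7 + 4·12 + 23)/6 = 78/6 = 13
te_J = (5 + 4·7 + 15)/6 = 48/6 = 8

Forward pass:
ES_A = 0; EF_A = 12
ES_B = 0; EF_B = 10
ES_C = 0; EF_C = 9
ES_D = 0; EF_D = 11
ES_E = 10; EF_E = 10+4 = 14
ES_F = 12; EF_F = 12+14 = 26
ES_G = 10; EF_G = 10+13 = 23
ES_H = 9; EF_H = 9+14 = 23
ES_I = 11; EF_I = 11+13 = 24
ES_J = max(EF_C=9, EF_E=14, EF_F=26, EF_G=23, EF_H=23, EF_I=24) = 26; EF_J = 26+8 = 34
Expected project duration μ = 34 days. Critical path: A → F → J.

Backward pass:
LF_J = 34; LS_J = 34−8 = 26
LF_I = LS_J = 26; LS_I = 26−13 = 13
LF_H = LS_J = 26; LS_H = 26−14 = 12
LF_G = LS_J = 26; LS_G = 26−13 = 13
LF_F = LS_J = 26; LS_F = 26−14 = 12
LF_E = LS_J = 26; LS_E = 26−4 = 22
LF_D = LS_I = 13; LS_D = 13−11 = 2
LF_C = min(LS_H=12, LS_J=26) = 12; LS_C = 12−9 = 3
LF_B = min(LS_E=22, LS_G=13) = 13; LS_B = 13−10 = 3
LF_A = LS_F = 12; LS_A = 12−12 = 0
Slack_G = LS_G − ES_G = 13 − 10 = 3

3 days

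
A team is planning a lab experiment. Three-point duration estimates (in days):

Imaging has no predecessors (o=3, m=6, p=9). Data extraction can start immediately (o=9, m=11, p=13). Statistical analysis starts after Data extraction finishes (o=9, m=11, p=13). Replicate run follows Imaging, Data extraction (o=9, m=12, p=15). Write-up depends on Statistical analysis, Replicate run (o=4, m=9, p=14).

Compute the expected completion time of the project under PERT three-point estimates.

te_Imaging = (3 + 4·6 + 9)/6 = 36/6 = 6
te_Data extraction = (9 + 4·11 + 13)/6 = 66/6 = 11
te_Statistical analysis = (9 + 4·11 + 13)/6 = 66/6 = 11
te_Replicate run = (9 + 4·12 + 15)/6 = 72/6 = 12
te_Write-up = (4 + 4·9 + 14)/6 = 54/6 = 9

Forward pass:
ES_Imaging = 0; EF_Imaging = 6
ES_Data extraction = 0; EF_Data extraction = 11
ES_Statistical analysis = 11; EF_Statistical analysis = 11+11 = 22
ES_Replicate run = max(EF_Imaging=6, EF_Data extraction=11) = 11; EF_Replicate run = 11+12 = 23
ES_Write-up = max(EF_Statistical analysis=22, EF_Replicate run=23) = 23; EF_Write-up = 23+9 = 32
Expected project duration μ = 32 days. Critical path: Data extraction → Replicate run → Write-up.

32 days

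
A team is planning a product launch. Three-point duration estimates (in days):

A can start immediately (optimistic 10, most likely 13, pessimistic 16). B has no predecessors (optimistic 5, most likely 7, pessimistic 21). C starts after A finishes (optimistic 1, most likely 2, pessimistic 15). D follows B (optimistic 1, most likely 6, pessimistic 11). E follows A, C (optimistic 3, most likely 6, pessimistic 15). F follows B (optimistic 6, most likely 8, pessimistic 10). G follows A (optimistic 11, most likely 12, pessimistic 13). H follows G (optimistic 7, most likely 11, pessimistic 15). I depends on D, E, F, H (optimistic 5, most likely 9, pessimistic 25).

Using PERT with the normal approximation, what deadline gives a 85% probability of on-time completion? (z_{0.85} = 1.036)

50.9 days

te_A = (10 + 4·13 + 16)/6 = 78/6 = 13; σ²_A = ((16−10)/6)² = 1.000
te_B = (5 + 4·7 + 21)/6 = 54/6 = 9; σ²_B = ((21−5)/6)² = 7.111
te_C = (1 + 4·2 + 15)/6 = 24/6 = 4; σ²_C = ((15−1)/6)² = 5.444
te_D = (1 + 4·6 + 11)/6 = 36/6 = 6; σ²_D = ((11−1)/6)² = 2.778
te_E = (3 + 4·6 + 15)/6 = 42/6 = 7; σ²_E = ((15−3)/6)² = 4.000
te_F = (6 + 4·8 + 10)/6 = 48/6 = 8; σ²_F = ((10−6)/6)² = 0.444
te_G = (11 + 4·12 + 13)/6 = 72/6 = 12; σ²_G = ((13−11)/6)² = 0.111
te_H = (7 + 4·11 + 15)/6 = 66/6 = 11; σ²_H = ((15−7)/6)² = 1.778
te_I = (5 + 4·9 + 25)/6 = 66/6 = 11; σ²_I = ((25−5)/6)² = 11.111

Forward pass:
ES_A = 0; EF_A = 13
ES_B = 0; EF_B = 9
ES_C = 13; EF_C = 13+4 = 17
ES_D = 9; EF_D = 9+6 = 15
ES_E = max(EF_A=13, EF_C=17) = 17; EF_E = 17+7 = 24
ES_F = 9; EF_F = 9+8 = 17
ES_G = 13; EF_G = 13+12 = 25
ES_H = 25; EF_H = 25+11 = 36
ES_I = max(EF_D=15, EF_E=24, EF_F=17, EF_H=36) = 36; EF_I = 36+11 = 47
Expected project duration μ = 47 days. Critical path: A → G → H → I.

Variance along critical path = 1.000 + 0.111 + 1.778 + 11.111 = 14.000; σ = 3.742 days.
D = μ + z·σ = 47 + 1.036·3.742 = 50.9 days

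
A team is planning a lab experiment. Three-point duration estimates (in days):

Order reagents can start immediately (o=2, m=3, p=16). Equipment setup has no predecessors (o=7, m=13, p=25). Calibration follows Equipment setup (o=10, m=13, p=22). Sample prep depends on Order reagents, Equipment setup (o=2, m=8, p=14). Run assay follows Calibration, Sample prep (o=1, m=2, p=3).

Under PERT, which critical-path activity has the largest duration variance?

te_Order reagents = (2 + 4·3 + 16)/6 = 30/6 = 5; σ²_Order reagents = ((16−2)/6)² = 5.444
te_Equipment setup = (7 + 4·13 + 25)/6 = 84/6 = 14; σ²_Equipment setup = ((25−7)/6)² = 9.000
te_Calibration = (10 + 4·13 + 22)/6 = 84/6 = 14; σ²_Calibration = ((22−10)/6)² = 4.000
te_Sample prep = (2 + 4·8 + 14)/6 = 48/6 = 8; σ²_Sample prep = ((14−2)/6)² = 4.000
te_Run assay = (1 + 4·2 + 3)/6 = 12/6 = 2; σ²_Run assay = ((3−1)/6)² = 0.111

Forward pass:
ES_Order reagents = 0; EF_Order reagents = 5
ES_Equipment setup = 0; EF_Equipment setup = 14
ES_Calibration = 14; EF_Calibration = 14+14 = 28
ES_Sample prep = max(EF_Order reagents=5, EF_Equipment setup=14) = 14; EF_Sample prep = 14+8 = 22
ES_Run assay = max(EF_Calibration=28, EF_Sample prep=22) = 28; EF_Run assay = 28+2 = 30
Expected project duration μ = 30 days. Critical path: Equipment setup → Calibration → Run assay.

Variances on critical path: σ²_Equipment setup=9.000, σ²_Calibration=4.000, σ²_Run assay=0.111.
Largest is σ²_Equipment setup = 9.000.

Equipment setup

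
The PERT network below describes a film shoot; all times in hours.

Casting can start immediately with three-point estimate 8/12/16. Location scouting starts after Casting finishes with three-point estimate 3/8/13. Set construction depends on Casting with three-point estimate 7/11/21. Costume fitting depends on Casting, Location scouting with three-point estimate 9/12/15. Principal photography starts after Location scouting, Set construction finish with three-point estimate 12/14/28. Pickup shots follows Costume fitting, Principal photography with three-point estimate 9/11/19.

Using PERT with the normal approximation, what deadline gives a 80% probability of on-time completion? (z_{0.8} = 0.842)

te_Casting = (8 + 4·12 + 16)/6 = 72/6 = 12; σ²_Casting = ((16−8)/6)² = 1.778
te_Location scouting = (3 + 4·8 + 13)/6 = 48/6 = 8; σ²_Location scouting = ((13−3)/6)² = 2.778
te_Set construction = (7 + 4·11 + 21)/6 = 72/6 = 12; σ²_Set construction = ((21−7)/6)² = 5.444
te_Costume fitting = (9 + 4·12 + 15)/6 = 72/6 = 12; σ²_Costume fitting = ((15−9)/6)² = 1.000
te_Principal photography = (12 + 4·14 + 28)/6 = 96/6 = 16; σ²_Principal photography = ((28−12)/6)² = 7.111
te_Pickup shots = (9 + 4·11 + 19)/6 = 72/6 = 12; σ²_Pickup shots = ((19−9)/6)² = 2.778

Forward pass:
ES_Casting = 0; EF_Casting = 12
ES_Location scouting = 12; EF_Location scouting = 12+8 = 20
ES_Set construction = 12; EF_Set construction = 12+12 = 24
ES_Costume fitting = max(EF_Casting=12, EF_Location scouting=20) = 20; EF_Costume fitting = 20+12 = 32
ES_Principal photography = max(EF_Location scouting=20, EF_Set construction=24) = 24; EF_Principal photography = 24+16 = 40
ES_Pickup shots = max(EF_Costume fitting=32, EF_Principal photography=40) = 40; EF_Pickup shots = 40+12 = 52
Expected project duration μ = 52 hours. Critical path: Casting → Set construction → Principal photography → Pickup shots.

Variance along critical path = 1.778 + 5.444 + 7.111 + 2.778 = 17.111; σ = 4.137 hours.
D = μ + z·σ = 52 + 0.842·4.137 = 55.5 hours

55.5 hours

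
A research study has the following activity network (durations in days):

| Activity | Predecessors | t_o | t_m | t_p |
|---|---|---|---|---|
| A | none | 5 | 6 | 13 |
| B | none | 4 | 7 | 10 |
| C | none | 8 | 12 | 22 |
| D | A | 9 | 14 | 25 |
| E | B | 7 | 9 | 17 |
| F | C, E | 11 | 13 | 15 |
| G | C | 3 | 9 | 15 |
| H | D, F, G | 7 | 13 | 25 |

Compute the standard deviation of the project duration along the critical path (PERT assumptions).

te_A = (5 + 4·6 + 13)/6 = 42/6 = 7; σ²_A = ((13−5)/6)² = 1.778
te_B = (4 + 4·7 + 10)/6 = 42/6 = 7; σ²_B = ((10−4)/6)² = 1.000
te_C = (8 + 4·12 + 22)/6 = 78/6 = 13; σ²_C = ((22−8)/6)² = 5.444
te_D = (9 + 4·14 + 25)/6 = 90/6 = 15; σ²_D = ((25−9)/6)² = 7.111
te_E = (7 + 4·9 + 17)/6 = 60/6 = 10; σ²_E = ((17−7)/6)² = 2.778
te_F = (11 + 4·13 + 15)/6 = 78/6 = 13; σ²_F = ((15−11)/6)² = 0.444
te_G = (3 + 4·9 + 15)/6 = 54/6 = 9; σ²_G = ((15−3)/6)² = 4.000
te_H = (7 + 4·13 + 25)/6 = 84/6 = 14; σ²_H = ((25−7)/6)² = 9.000

Forward pass:
ES_A = 0; EF_A = 7
ES_B = 0; EF_B = 7
ES_C = 0; EF_C = 13
ES_D = 7; EF_D = 7+15 = 22
ES_E = 7; EF_E = 7+10 = 17
ES_F = max(EF_C=13, EF_E=17) = 17; EF_F = 17+13 = 30
ES_G = 13; EF_G = 13+9 = 22
ES_H = max(EF_D=22, EF_F=30, EF_G=22) = 30; EF_H = 30+14 = 44
Expected project duration μ = 44 days. Critical path: B → E → F → H.

Variance along critical path = 1.000 + 2.778 + 0.444 + 9.000 = 13.222
σ = √13.222 = 3.636 days

3.64 days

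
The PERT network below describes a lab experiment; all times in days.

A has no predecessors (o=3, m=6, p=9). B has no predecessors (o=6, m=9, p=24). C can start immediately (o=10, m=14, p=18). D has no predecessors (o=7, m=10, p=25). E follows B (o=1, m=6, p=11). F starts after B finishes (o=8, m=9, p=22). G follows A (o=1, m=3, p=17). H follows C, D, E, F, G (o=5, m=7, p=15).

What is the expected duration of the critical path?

te_A = (3 + 4·6 + 9)/6 = 36/6 = 6
te_B = (6 + 4·9 + 24)/6 = 66/6 = 11
te_C = (10 + 4·14 + 18)/6 = 84/6 = 14
te_D = (7 + 4·10 + 25)/6 = 72/6 = 12
te_E = (1 + 4·6 + 11)/6 = 36/6 = 6
te_F = (8 + 4·9 + 22)/6 = 66/6 = 11
te_G = (1 + 4·3 + 17)/6 = 30/6 = 5
te_H = (5 + 4·7 + 15)/6 = 48/6 = 8

Forward pass:
ES_A = 0; EF_A = 6
ES_B = 0; EF_B = 11
ES_C = 0; EF_C = 14
ES_D = 0; EF_D = 12
ES_E = 11; EF_E = 11+6 = 17
ES_F = 11; EF_F = 11+11 = 22
ES_G = 6; EF_G = 6+5 = 11
ES_H = max(EF_C=14, EF_D=12, EF_E=17, EF_F=22, EF_G=11) = 22; EF_H = 22+8 = 30
Expected project duration μ = 30 days. Critical path: B → F → H.

30 days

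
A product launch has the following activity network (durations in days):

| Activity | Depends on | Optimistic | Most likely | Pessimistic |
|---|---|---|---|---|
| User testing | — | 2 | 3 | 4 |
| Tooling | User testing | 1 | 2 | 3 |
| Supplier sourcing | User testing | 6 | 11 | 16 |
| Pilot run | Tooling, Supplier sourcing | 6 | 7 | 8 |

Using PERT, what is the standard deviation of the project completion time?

1.73 days

te_User testing = (2 + 4·3 + 4)/6 = 18/6 = 3; σ²_User testing = ((4−2)/6)² = 0.111
te_Tooling = (1 + 4·2 + 3)/6 = 12/6 = 2; σ²_Tooling = ((3−1)/6)² = 0.111
te_Supplier sourcing = (6 + 4·11 + 16)/6 = 66/6 = 11; σ²_Supplier sourcing = ((16−6)/6)² = 2.778
te_Pilot run = (6 + 4·7 + 8)/6 = 42/6 = 7; σ²_Pilot run = ((8−6)/6)² = 0.111

Forward pass:
ES_User testing = 0; EF_User testing = 3
ES_Tooling = 3; EF_Tooling = 3+2 = 5
ES_Supplier sourcing = 3; EF_Supplier sourcing = 3+11 = 14
ES_Pilot run = max(EF_Tooling=5, EF_Supplier sourcing=14) = 14; EF_Pilot run = 14+7 = 21
Expected project duration μ = 21 days. Critical path: User testing → Supplier sourcing → Pilot run.

Variance along critical path = 0.111 + 2.778 + 0.111 = 3.000
σ = √3.000 = 1.732 days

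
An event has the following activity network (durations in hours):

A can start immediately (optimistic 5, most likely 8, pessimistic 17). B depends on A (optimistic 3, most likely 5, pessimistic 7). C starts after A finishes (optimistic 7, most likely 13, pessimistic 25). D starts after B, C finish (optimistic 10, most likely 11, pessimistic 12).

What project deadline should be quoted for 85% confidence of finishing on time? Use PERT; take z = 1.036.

te_A = (5 + 4·8 + 17)/6 = 54/6 = 9; σ²_A = ((17−5)/6)² = 4.000
te_B = (3 + 4·5 + 7)/6 = 30/6 = 5; σ²_B = ((7−3)/6)² = 0.444
te_C = (7 + 4·13 + 25)/6 = 84/6 = 14; σ²_C = ((25−7)/6)² = 9.000
te_D = (10 + 4·11 + 12)/6 = 66/6 = 11; σ²_D = ((12−10)/6)² = 0.111

Forward pass:
ES_A = 0; EF_A = 9
ES_B = 9; EF_B = 9+5 = 14
ES_C = 9; EF_C = 9+14 = 23
ES_D = max(EF_B=14, EF_C=23) = 23; EF_D = 23+11 = 34
Expected project duration μ = 34 hours. Critical path: A → C → D.

Variance along critical path = 4.000 + 9.000 + 0.111 = 13.111; σ = 3.621 hours.
D = μ + z·σ = 34 + 1.036·3.621 = 37.8 hours

37.8 hours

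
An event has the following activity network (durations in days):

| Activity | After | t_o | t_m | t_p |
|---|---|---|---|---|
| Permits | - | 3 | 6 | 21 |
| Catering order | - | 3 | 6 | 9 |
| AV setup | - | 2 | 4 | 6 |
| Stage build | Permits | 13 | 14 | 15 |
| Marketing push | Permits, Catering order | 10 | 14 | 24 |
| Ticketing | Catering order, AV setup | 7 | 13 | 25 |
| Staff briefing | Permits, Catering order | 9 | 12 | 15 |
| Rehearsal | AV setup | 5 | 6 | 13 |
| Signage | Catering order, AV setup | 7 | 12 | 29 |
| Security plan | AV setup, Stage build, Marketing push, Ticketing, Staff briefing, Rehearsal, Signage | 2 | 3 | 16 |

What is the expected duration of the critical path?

te_Permits = (3 + 4·6 + 21)/6 = 48/6 = 8
te_Catering order = (3 + 4·6 + 9)/6 = 36/6 = 6
te_AV setup = (2 + 4·4 + 6)/6 = 24/6 = 4
te_Stage build = (13 + 4·14 + 15)/6 = 84/6 = 14
te_Marketing push = (10 + 4·14 + 24)/6 = 90/6 = 15
te_Ticketing = (7 + 4·13 + 25)/6 = 84/6 = 14
te_Staff briefing = (9 + 4·12 + 15)/6 = 72/6 = 12
te_Rehearsal = (5 + 4·6 + 13)/6 = 42/6 = 7
te_Signage = (7 + 4·12 + 29)/6 = 84/6 = 14
te_Security plan = (2 + 4·3 + 16)/6 = 30/6 = 5

Forward pass:
ES_Permits = 0; EF_Permits = 8
ES_Catering order = 0; EF_Catering order = 6
ES_AV setup = 0; EF_AV setup = 4
ES_Stage build = 8; EF_Stage build = 8+14 = 22
ES_Marketing push = max(EF_Permits=8, EF_Catering order=6) = 8; EF_Marketing push = 8+15 = 23
ES_Ticketing = max(EF_Catering order=6, EF_AV setup=4) = 6; EF_Ticketing = 6+14 = 20
ES_Staff briefing = max(EF_Permits=8, EF_Catering order=6) = 8; EF_Staff briefing = 8+12 = 20
ES_Rehearsal = 4; EF_Rehearsal = 4+7 = 11
ES_Signage = max(EF_Catering order=6, EF_AV setup=4) = 6; EF_Signage = 6+14 = 20
ES_Security plan = max(EF_AV setup=4, EF_Stage build=22, EF_Marketing push=23, EF_Ticketing=20, EF_Staff briefing=20, EF_Rehearsal=11, EF_Signage=20) = 23; EF_Security plan = 23+5 = 28
Expected project duration μ = 28 days. Critical path: Permits → Marketing push → Security plan.

28 days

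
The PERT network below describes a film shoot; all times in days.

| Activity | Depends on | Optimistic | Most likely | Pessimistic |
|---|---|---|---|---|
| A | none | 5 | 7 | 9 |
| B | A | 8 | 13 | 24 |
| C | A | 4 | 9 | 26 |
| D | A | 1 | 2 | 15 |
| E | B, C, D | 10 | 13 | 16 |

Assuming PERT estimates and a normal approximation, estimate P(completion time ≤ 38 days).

0.914

te_A = (5 + 4·7 + 9)/6 = 42/6 = 7; σ²_A = ((9−5)/6)² = 0.444
te_B = (8 + 4·13 + 24)/6 = 84/6 = 14; σ²_B = ((24−8)/6)² = 7.111
te_C = (4 + 4·9 + 26)/6 = 66/6 = 11; σ²_C = ((26−4)/6)² = 13.444
te_D = (1 + 4·2 + 15)/6 = 24/6 = 4; σ²_D = ((15−1)/6)² = 5.444
te_E = (10 + 4·13 + 16)/6 = 78/6 = 13; σ²_E = ((16−10)/6)² = 1.000

Forward pass:
ES_A = 0; EF_A = 7
ES_B = 7; EF_B = 7+14 = 21
ES_C = 7; EF_C = 7+11 = 18
ES_D = 7; EF_D = 7+4 = 11
ES_E = max(EF_B=21, EF_C=18, EF_D=11) = 21; EF_E = 21+13 = 34
Expected project duration μ = 34 days. Critical path: A → B → E.

Variance along critical path = 0.444 + 7.111 + 1.000 = 8.556; σ = √8.556 = 2.925 days.
Z = (38 − 34) / 2.925 = 1.368
P(T ≤ 38) = Φ(1.368) ≈ 0.914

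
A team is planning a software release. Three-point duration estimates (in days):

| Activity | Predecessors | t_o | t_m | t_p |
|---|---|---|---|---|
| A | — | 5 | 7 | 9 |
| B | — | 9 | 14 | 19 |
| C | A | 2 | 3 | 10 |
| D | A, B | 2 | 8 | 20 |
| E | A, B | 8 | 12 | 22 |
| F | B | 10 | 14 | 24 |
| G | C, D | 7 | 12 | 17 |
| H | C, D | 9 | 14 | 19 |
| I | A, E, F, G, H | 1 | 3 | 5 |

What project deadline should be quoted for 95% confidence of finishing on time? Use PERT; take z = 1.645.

te_A = (5 + 4·7 + 9)/6 = 42/6 = 7; σ²_A = ((9−5)/6)² = 0.444
te_B = (9 + 4·14 + 19)/6 = 84/6 = 14; σ²_B = ((19−9)/6)² = 2.778
te_C = (2 + 4·3 + 10)/6 = 24/6 = 4; σ²_C = ((10−2)/6)² = 1.778
te_D = (2 + 4·8 + 20)/6 = 54/6 = 9; σ²_D = ((20−2)/6)² = 9.000
te_E = (8 + 4·12 + 22)/6 = 78/6 = 13; σ²_E = ((22−8)/6)² = 5.444
te_F = (10 + 4·14 + 24)/6 = 90/6 = 15; σ²_F = ((24−10)/6)² = 5.444
te_G = (7 + 4·12 + 17)/6 = 72/6 = 12; σ²_G = ((17−7)/6)² = 2.778
te_H = (9 + 4·14 + 19)/6 = 84/6 = 14; σ²_H = ((19−9)/6)² = 2.778
te_I = (1 + 4·3 + 5)/6 = 18/6 = 3; σ²_I = ((5−1)/6)² = 0.444

Forward pass:
ES_A = 0; EF_A = 7
ES_B = 0; EF_B = 14
ES_C = 7; EF_C = 7+4 = 11
ES_D = max(EF_A=7, EF_B=14) = 14; EF_D = 14+9 = 23
ES_E = max(EF_A=7, EF_B=14) = 14; EF_E = 14+13 = 27
ES_F = 14; EF_F = 14+15 = 29
ES_G = max(EF_C=11, EF_D=23) = 23; EF_G = 23+12 = 35
ES_H = max(EF_C=11, EF_D=23) = 23; EF_H = 23+14 = 37
ES_I = max(EF_A=7, EF_E=27, EF_F=29, EF_G=35, EF_H=37) = 37; EF_I = 37+3 = 40
Expected project duration μ = 40 days. Critical path: B → D → H → I.

Variance along critical path = 2.778 + 9.000 + 2.778 + 0.444 = 15.000; σ = 3.873 days.
D = μ + z·σ = 40 + 1.645·3.873 = 46.4 days

46.4 days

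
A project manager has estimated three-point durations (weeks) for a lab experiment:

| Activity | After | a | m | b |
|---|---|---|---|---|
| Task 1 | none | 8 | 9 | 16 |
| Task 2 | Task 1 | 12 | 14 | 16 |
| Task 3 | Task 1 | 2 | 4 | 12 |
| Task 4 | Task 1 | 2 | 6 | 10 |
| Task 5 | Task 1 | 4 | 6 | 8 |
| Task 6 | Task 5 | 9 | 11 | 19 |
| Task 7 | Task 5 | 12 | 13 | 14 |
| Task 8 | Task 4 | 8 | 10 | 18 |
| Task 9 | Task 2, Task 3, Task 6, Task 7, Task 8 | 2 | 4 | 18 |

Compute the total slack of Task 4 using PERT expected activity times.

te_Task 1 = (8 + 4·9 + 16)/6 = 60/6 = 10
te_Task 2 = (12 + 4·14 + 16)/6 = 84/6 = 14
te_Task 3 = (2 + 4·4 + 12)/6 = 30/6 = 5
te_Task 4 = (2 + 4·6 + 10)/6 = 36/6 = 6
te_Task 5 = (4 + 4·6 + 8)/6 = 36/6 = 6
te_Task 6 = (9 + 4·11 + 19)/6 = 72/6 = 12
te_Task 7 = (12 + 4·13 + 14)/6 = 78/6 = 13
te_Task 8 = (8 + 4·10 + 18)/6 = 66/6 = 11
te_Task 9 = (2 + 4·4 + 18)/6 = 36/6 = 6

Forward pass:
ES_Task 1 = 0; EF_Task 1 = 10
ES_Task 2 = 10; EF_Task 2 = 10+14 = 24
ES_Task 3 = 10; EF_Task 3 = 10+5 = 15
ES_Task 4 = 10; EF_Task 4 = 10+6 = 16
ES_Task 5 = 10; EF_Task 5 = 10+6 = 16
ES_Task 6 = 16; EF_Task 6 = 16+12 = 28
ES_Task 7 = 16; EF_Task 7 = 16+13 = 29
ES_Task 8 = 16; EF_Task 8 = 16+11 = 27
ES_Task 9 = max(EF_Task 2=24, EF_Task 3=15, EF_Task 6=28, EF_Task 7=29, EF_Task 8=27) = 29; EF_Task 9 = 29+6 = 35
Expected project duration μ = 35 weeks. Critical path: Task 1 → Task 5 → Task 7 → Task 9.

Backward pass:
LF_Task 9 = 35; LS_Task 9 = 35−6 = 29
LF_Task 8 = LS_Task 9 = 29; LS_Task 8 = 29−11 = 18
LF_Task 7 = LS_Task 9 = 29; LS_Task 7 = 29−13 = 16
LF_Task 6 = LS_Task 9 = 29; LS_Task 6 = 29−12 = 17
LF_Task 5 = min(LS_Task 6=17, LS_Task 7=16) = 16; LS_Task 5 = 16−6 = 10
LF_Task 4 = LS_Task 8 = 18; LS_Task 4 = 18−6 = 12
LF_Task 3 = LS_Task 9 = 29; LS_Task 3 = 29−5 = 24
LF_Task 2 = LS_Task 9 = 29; LS_Task 2 = 29−14 = 15
LF_Task 1 = min(LS_Task 2=15, LS_Task 3=24, LS_Task 4=12, LS_Task 5=10) = 10; LS_Task 1 = 10−10 = 0
Slack_Task 4 = LS_Task 4 − ES_Task 4 = 12 − 10 = 2

2 weeks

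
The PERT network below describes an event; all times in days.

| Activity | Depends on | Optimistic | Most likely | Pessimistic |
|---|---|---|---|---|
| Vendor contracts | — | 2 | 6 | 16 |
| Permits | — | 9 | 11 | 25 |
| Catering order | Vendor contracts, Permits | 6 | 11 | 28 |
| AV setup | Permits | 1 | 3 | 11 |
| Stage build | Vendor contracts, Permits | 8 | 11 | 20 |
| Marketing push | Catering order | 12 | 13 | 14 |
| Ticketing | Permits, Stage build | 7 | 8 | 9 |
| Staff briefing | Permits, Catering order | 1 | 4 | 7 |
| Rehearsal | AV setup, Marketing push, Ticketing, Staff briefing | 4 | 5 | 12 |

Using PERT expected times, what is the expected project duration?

45 days

te_Vendor contracts = (2 + 4·6 + 16)/6 = 42/6 = 7
te_Permits = (9 + 4·11 + 25)/6 = 78/6 = 13
te_Catering order = (6 + 4·11 + 28)/6 = 78/6 = 13
te_AV setup = (1 + 4·3 + 11)/6 = 24/6 = 4
te_Stage build = (8 + 4·11 + 20)/6 = 72/6 = 12
te_Marketing push = (12 + 4·13 + 14)/6 = 78/6 = 13
te_Ticketing = (7 + 4·8 + 9)/6 = 48/6 = 8
te_Staff briefing = (1 + 4·4 + 7)/6 = 24/6 = 4
te_Rehearsal = (4 + 4·5 + 12)/6 = 36/6 = 6

Forward pass:
ES_Vendor contracts = 0; EF_Vendor contracts = 7
ES_Permits = 0; EF_Permits = 13
ES_Catering order = max(EF_Vendor contracts=7, EF_Permits=13) = 13; EF_Catering order = 13+13 = 26
ES_AV setup = 13; EF_AV setup = 13+4 = 17
ES_Stage build = max(EF_Vendor contracts=7, EF_Permits=13) = 13; EF_Stage build = 13+12 = 25
ES_Marketing push = 26; EF_Marketing push = 26+13 = 39
ES_Ticketing = max(EF_Permits=13, EF_Stage build=25) = 25; EF_Ticketing = 25+8 = 33
ES_Staff briefing = max(EF_Permits=13, EF_Catering order=26) = 26; EF_Staff briefing = 26+4 = 30
ES_Rehearsal = max(EF_AV setup=17, EF_Marketing push=39, EF_Ticketing=33, EF_Staff briefing=30) = 39; EF_Rehearsal = 39+6 = 45
Expected project duration μ = 45 days. Critical path: Permits → Catering order → Marketing push → Rehearsal.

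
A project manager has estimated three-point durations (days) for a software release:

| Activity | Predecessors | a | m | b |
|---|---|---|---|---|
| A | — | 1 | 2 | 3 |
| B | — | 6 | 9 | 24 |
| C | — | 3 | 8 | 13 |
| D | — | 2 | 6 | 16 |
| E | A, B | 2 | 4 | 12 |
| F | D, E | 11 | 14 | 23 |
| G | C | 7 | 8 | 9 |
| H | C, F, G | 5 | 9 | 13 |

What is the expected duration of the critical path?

40 days

te_A = (1 + 4·2 + 3)/6 = 12/6 = 2
te_B = (6 + 4·9 + 24)/6 = 66/6 = 11
te_C = (3 + 4·8 + 13)/6 = 48/6 = 8
te_D = (2 + 4·6 + 16)/6 = 42/6 = 7
te_E = (2 + 4·4 + 12)/6 = 30/6 = 5
te_F = (11 + 4·14 + 23)/6 = 90/6 = 15
te_G = (7 + 4·8 + 9)/6 = 48/6 = 8
te_H = (5 + 4·9 + 13)/6 = 54/6 = 9

Forward pass:
ES_A = 0; EF_A = 2
ES_B = 0; EF_B = 11
ES_C = 0; EF_C = 8
ES_D = 0; EF_D = 7
ES_E = max(EF_A=2, EF_B=11) = 11; EF_E = 11+5 = 16
ES_F = max(EF_D=7, EF_E=16) = 16; EF_F = 16+15 = 31
ES_G = 8; EF_G = 8+8 = 16
ES_H = max(EF_C=8, EF_F=31, EF_G=16) = 31; EF_H = 31+9 = 40
Expected project duration μ = 40 days. Critical path: B → E → F → H.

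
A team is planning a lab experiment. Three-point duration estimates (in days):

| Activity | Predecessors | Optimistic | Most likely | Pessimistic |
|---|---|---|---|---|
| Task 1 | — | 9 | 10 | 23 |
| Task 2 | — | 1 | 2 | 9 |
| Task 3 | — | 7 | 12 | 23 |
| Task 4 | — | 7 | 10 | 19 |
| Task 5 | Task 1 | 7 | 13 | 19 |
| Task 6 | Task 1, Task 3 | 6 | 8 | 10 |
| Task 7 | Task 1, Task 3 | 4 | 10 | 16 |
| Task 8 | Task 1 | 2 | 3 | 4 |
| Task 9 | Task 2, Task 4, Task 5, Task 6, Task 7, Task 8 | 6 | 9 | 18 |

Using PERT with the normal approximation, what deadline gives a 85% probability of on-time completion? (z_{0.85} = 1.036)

te_Task 1 = (9 + 4·10 + 23)/6 = 72/6 = 12; σ²_Task 1 = ((23−9)/6)² = 5.444
te_Task 2 = (1 + 4·2 + 9)/6 = 18/6 = 3; σ²_Task 2 = ((9−1)/6)² = 1.778
te_Task 3 = (7 + 4·12 + 23)/6 = 78/6 = 13; σ²_Task 3 = ((23−7)/6)² = 7.111
te_Task 4 = (7 + 4·10 + 19)/6 = 66/6 = 11; σ²_Task 4 = ((19−7)/6)² = 4.000
te_Task 5 = (7 + 4·13 + 19)/6 = 78/6 = 13; σ²_Task 5 = ((19−7)/6)² = 4.000
te_Task 6 = (6 + 4·8 + 10)/6 = 48/6 = 8; σ²_Task 6 = ((10−6)/6)² = 0.444
te_Task 7 = (4 + 4·10 + 16)/6 = 60/6 = 10; σ²_Task 7 = ((16−4)/6)² = 4.000
te_Task 8 = (2 + 4·3 + 4)/6 = 18/6 = 3; σ²_Task 8 = ((4−2)/6)² = 0.111
te_Task 9 = (6 + 4·9 + 18)/6 = 60/6 = 10; σ²_Task 9 = ((18−6)/6)² = 4.000

Forward pass:
ES_Task 1 = 0; EF_Task 1 = 12
ES_Task 2 = 0; EF_Task 2 = 3
ES_Task 3 = 0; EF_Task 3 = 13
ES_Task 4 = 0; EF_Task 4 = 11
ES_Task 5 = 12; EF_Task 5 = 12+13 = 25
ES_Task 6 = max(EF_Task 1=12, EF_Task 3=13) = 13; EF_Task 6 = 13+8 = 21
ES_Task 7 = max(EF_Task 1=12, EF_Task 3=13) = 13; EF_Task 7 = 13+10 = 23
ES_Task 8 = 12; EF_Task 8 = 12+3 = 15
ES_Task 9 = max(EF_Task 2=3, EF_Task 4=11, EF_Task 5=25, EF_Task 6=21, EF_Task 7=23, EF_Task 8=15) = 25; EF_Task 9 = 25+10 = 35
Expected project duration μ = 35 days. Critical path: Task 1 → Task 5 → Task 9.

Variance along critical path = 5.444 + 4.000 + 4.000 = 13.444; σ = 3.667 days.
D = μ + z·σ = 35 + 1.036·3.667 = 38.8 days

38.8 days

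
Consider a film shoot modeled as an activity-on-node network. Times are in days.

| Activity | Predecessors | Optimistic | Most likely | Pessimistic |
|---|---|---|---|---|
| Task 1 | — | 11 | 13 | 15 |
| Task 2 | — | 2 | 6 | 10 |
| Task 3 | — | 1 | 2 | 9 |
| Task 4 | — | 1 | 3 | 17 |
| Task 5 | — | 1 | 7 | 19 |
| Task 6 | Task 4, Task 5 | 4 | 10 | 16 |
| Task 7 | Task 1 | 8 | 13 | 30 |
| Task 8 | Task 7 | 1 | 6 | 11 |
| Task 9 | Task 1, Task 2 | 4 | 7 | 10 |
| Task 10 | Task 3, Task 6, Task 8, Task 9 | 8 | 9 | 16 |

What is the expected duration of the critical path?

44 days

te_Task 1 = (11 + 4·13 + 15)/6 = 78/6 = 13
te_Task 2 = (2 + 4·6 + 10)/6 = 36/6 = 6
te_Task 3 = (1 + 4·2 + 9)/6 = 18/6 = 3
te_Task 4 = (1 + 4·3 + 17)/6 = 30/6 = 5
te_Task 5 = (1 + 4·7 + 19)/6 = 48/6 = 8
te_Task 6 = (4 + 4·10 + 16)/6 = 60/6 = 10
te_Task 7 = (8 + 4·13 + 30)/6 = 90/6 = 15
te_Task 8 = (1 + 4·6 + 11)/6 = 36/6 = 6
te_Task 9 = (4 + 4·7 + 10)/6 = 42/6 = 7
te_Task 10 = (8 + 4·9 + 16)/6 = 60/6 = 10

Forward pass:
ES_Task 1 = 0; EF_Task 1 = 13
ES_Task 2 = 0; EF_Task 2 = 6
ES_Task 3 = 0; EF_Task 3 = 3
ES_Task 4 = 0; EF_Task 4 = 5
ES_Task 5 = 0; EF_Task 5 = 8
ES_Task 6 = max(EF_Task 4=5, EF_Task 5=8) = 8; EF_Task 6 = 8+10 = 18
ES_Task 7 = 13; EF_Task 7 = 13+15 = 28
ES_Task 8 = 28; EF_Task 8 = 28+6 = 34
ES_Task 9 = max(EF_Task 1=13, EF_Task 2=6) = 13; EF_Task 9 = 13+7 = 20
ES_Task 10 = max(EF_Task 3=3, EF_Task 6=18, EF_Task 8=34, EF_Task 9=20) = 34; EF_Task 10 = 34+10 = 44
Expected project duration μ = 44 days. Critical path: Task 1 → Task 7 → Task 8 → Task 10.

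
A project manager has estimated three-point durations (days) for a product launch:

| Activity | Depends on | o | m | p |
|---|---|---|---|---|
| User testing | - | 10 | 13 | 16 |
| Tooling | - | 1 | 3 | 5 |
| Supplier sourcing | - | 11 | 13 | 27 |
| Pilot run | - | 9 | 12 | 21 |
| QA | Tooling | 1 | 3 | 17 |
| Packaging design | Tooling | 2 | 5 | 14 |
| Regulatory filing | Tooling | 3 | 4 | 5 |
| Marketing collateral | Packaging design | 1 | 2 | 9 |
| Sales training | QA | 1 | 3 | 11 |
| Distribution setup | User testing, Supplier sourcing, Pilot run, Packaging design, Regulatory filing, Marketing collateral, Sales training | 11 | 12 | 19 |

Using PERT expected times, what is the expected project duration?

28 days

te_User testing = (10 + 4·13 + 16)/6 = 78/6 = 13
te_Tooling = (1 + 4·3 + 5)/6 = 18/6 = 3
te_Supplier sourcing = (11 + 4·13 + 27)/6 = 90/6 = 15
te_Pilot run = (9 + 4·12 + 21)/6 = 78/6 = 13
te_QA = (1 + 4·3 + 17)/6 = 30/6 = 5
te_Packaging design = (2 + 4·5 + 14)/6 = 36/6 = 6
te_Regulatory filing = (3 + 4·4 + 5)/6 = 24/6 = 4
te_Marketing collateral = (1 + 4·2 + 9)/6 = 18/6 = 3
te_Sales training = (1 + 4·3 + 11)/6 = 24/6 = 4
te_Distribution setup = (11 + 4·12 + 19)/6 = 78/6 = 13

Forward pass:
ES_User testing = 0; EF_User testing = 13
ES_Tooling = 0; EF_Tooling = 3
ES_Supplier sourcing = 0; EF_Supplier sourcing = 15
ES_Pilot run = 0; EF_Pilot run = 13
ES_QA = 3; EF_QA = 3+5 = 8
ES_Packaging design = 3; EF_Packaging design = 3+6 = 9
ES_Regulatory filing = 3; EF_Regulatory filing = 3+4 = 7
ES_Marketing collateral = 9; EF_Marketing collateral = 9+3 = 12
ES_Sales training = 8; EF_Sales training = 8+4 = 12
ES_Distribution setup = max(EF_User testing=13, EF_Supplier sourcing=15, EF_Pilot run=13, EF_Packaging design=9, EF_Regulatory filing=7, EF_Marketing collateral=12, EF_Sales training=12) = 15; EF_Distribution setup = 15+13 = 28
Expected project duration μ = 28 days. Critical path: Supplier sourcing → Distribution setup.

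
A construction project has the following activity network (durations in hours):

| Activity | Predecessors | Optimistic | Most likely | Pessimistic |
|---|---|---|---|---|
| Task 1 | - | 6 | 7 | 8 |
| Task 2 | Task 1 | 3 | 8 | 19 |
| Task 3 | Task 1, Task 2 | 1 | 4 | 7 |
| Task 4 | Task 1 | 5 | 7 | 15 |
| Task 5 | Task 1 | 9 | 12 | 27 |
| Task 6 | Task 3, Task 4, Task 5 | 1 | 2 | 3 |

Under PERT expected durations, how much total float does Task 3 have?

te_Task 1 = (6 + 4·7 + 8)/6 = 42/6 = 7
te_Task 2 = (3 + 4·8 + 19)/6 = 54/6 = 9
te_Task 3 = (1 + 4·4 + 7)/6 = 24/6 = 4
te_Task 4 = (5 + 4·7 + 15)/6 = 48/6 = 8
te_Task 5 = (9 + 4·12 + 27)/6 = 84/6 = 14
te_Task 6 = (1 + 4·2 + 3)/6 = 12/6 = 2

Forward pass:
ES_Task 1 = 0; EF_Task 1 = 7
ES_Task 2 = 7; EF_Task 2 = 7+9 = 16
ES_Task 3 = max(EF_Task 1=7, EF_Task 2=16) = 16; EF_Task 3 = 16+4 = 20
ES_Task 4 = 7; EF_Task 4 = 7+8 = 15
ES_Task 5 = 7; EF_Task 5 = 7+14 = 21
ES_Task 6 = max(EF_Task 3=20, EF_Task 4=15, EF_Task 5=21) = 21; EF_Task 6 = 21+2 = 23
Expected project duration μ = 23 hours. Critical path: Task 1 → Task 5 → Task 6.

Backward pass:
LF_Task 6 = 23; LS_Task 6 = 23−2 = 21
LF_Task 5 = LS_Task 6 = 21; LS_Task 5 = 21−14 = 7
LF_Task 4 = LS_Task 6 = 21; LS_Task 4 = 21−8 = 13
LF_Task 3 = LS_Task 6 = 21; LS_Task 3 = 21−4 = 17
LF_Task 2 = LS_Task 3 = 17; LS_Task 2 = 17−9 = 8
LF_Task 1 = min(LS_Task 2=8, LS_Task 3=17, LS_Task 4=13, LS_Task 5=7) = 7; LS_Task 1 = 7−7 = 0
Slack_Task 3 = LS_Task 3 − ES_Task 3 = 17 − 16 = 1

1 hours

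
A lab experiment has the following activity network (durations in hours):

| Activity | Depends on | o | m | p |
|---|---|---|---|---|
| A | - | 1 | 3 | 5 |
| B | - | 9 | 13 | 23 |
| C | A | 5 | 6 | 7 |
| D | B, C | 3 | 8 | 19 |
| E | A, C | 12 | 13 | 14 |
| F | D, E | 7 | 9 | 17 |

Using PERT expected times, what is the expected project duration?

33 hours

te_A = (1 + 4·3 + 5)/6 = 18/6 = 3
te_B = (9 + 4·13 + 23)/6 = 84/6 = 14
te_C = (5 + 4·6 + 7)/6 = 36/6 = 6
te_D = (3 + 4·8 + 19)/6 = 54/6 = 9
te_E = (12 + 4·13 + 14)/6 = 78/6 = 13
te_F = (7 + 4·9 + 17)/6 = 60/6 = 10

Forward pass:
ES_A = 0; EF_A = 3
ES_B = 0; EF_B = 14
ES_C = 3; EF_C = 3+6 = 9
ES_D = max(EF_B=14, EF_C=9) = 14; EF_D = 14+9 = 23
ES_E = max(EF_A=3, EF_C=9) = 9; EF_E = 9+13 = 22
ES_F = max(EF_D=23, EF_E=22) = 23; EF_F = 23+10 = 33
Expected project duration μ = 33 hours. Critical path: B → D → F.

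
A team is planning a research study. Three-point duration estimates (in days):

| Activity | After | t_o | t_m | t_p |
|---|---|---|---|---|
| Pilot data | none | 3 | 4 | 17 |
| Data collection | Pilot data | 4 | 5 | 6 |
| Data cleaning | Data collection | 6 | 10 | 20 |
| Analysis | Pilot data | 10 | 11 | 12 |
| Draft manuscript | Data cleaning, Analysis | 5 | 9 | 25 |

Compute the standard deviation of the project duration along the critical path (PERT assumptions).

te_Pilot data = (3 + 4·4 + 17)/6 = 36/6 = 6; σ²_Pilot data = ((17−3)/6)² = 5.444
te_Data collection = (4 + 4·5 + 6)/6 = 30/6 = 5; σ²_Data collection = ((6−4)/6)² = 0.111
te_Data cleaning = (6 + 4·10 + 20)/6 = 66/6 = 11; σ²_Data cleaning = ((20−6)/6)² = 5.444
te_Analysis = (10 + 4·11 + 12)/6 = 66/6 = 11; σ²_Analysis = ((12−10)/6)² = 0.111
te_Draft manuscript = (5 + 4·9 + 25)/6 = 66/6 = 11; σ²_Draft manuscript = ((25−5)/6)² = 11.111

Forward pass:
ES_Pilot data = 0; EF_Pilot data = 6
ES_Data collection = 6; EF_Data collection = 6+5 = 11
ES_Data cleaning = 11; EF_Data cleaning = 11+11 = 22
ES_Analysis = 6; EF_Analysis = 6+11 = 17
ES_Draft manuscript = max(EF_Data cleaning=22, EF_Analysis=17) = 22; EF_Draft manuscript = 22+11 = 33
Expected project duration μ = 33 days. Critical path: Pilot data → Data collection → Data cleaning → Draft manuscript.

Variance along critical path = 5.444 + 0.111 + 5.444 + 11.111 = 22.111
σ = √22.111 = 4.702 days

4.70 days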